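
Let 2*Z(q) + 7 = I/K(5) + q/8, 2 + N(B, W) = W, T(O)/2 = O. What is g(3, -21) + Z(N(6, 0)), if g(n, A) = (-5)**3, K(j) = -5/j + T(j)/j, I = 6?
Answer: -1005/8 ≈ -125.63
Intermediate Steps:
T(O) = 2*O
K(j) = 2 - 5/j (K(j) = -5/j + (2*j)/j = -5/j + 2 = 2 - 5/j)
g(n, A) = -125
N(B, W) = -2 + W
Z(q) = -1/2 + q/16 (Z(q) = -7/2 + (6/(2 - 5/5) + q/8)/2 = -7/2 + (6/(2 - 5*1/5) + q*(1/8))/2 = -7/2 + (6/(2 - 1) + q/8)/2 = -7/2 + (6/1 + q/8)/2 = -7/2 + (6*1 + q/8)/2 = -7/2 + (6 + q/8)/2 = -7/2 + (3 + q/16) = -1/2 + q/16)
g(3, -21) + Z(N(6, 0)) = -125 + (-1/2 + (-2 + 0)/16) = -125 + (-1/2 + (1/16)*(-2)) = -125 + (-1/2 - 1/8) = -125 - 5/8 = -1005/8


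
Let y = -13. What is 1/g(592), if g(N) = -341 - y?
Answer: -1/328 ≈ -0.0030488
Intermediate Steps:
g(N) = -328 (g(N) = -341 - 1*(-13) = -341 + 13 = -328)
1/g(592) = 1/(-328) = -1/328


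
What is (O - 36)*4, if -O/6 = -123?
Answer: 2808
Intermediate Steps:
O = 738 (O = -6*(-123) = 738)
(O - 36)*4 = (738 - 36)*4 = 702*4 = 2808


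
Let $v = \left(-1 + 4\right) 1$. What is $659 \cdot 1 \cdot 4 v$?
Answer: $7908$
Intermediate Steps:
$v = 3$ ($v = 3 \cdot 1 = 3$)
$659 \cdot 1 \cdot 4 v = 659 \cdot 1 \cdot 4 \cdot 3 = 659 \cdot 4 \cdot 3 = 659 \cdot 12 = 7908$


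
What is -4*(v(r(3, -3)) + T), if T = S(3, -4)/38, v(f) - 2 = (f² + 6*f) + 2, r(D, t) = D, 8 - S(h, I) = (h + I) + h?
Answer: -2368/19 ≈ -124.63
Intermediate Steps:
S(h, I) = 8 - I - 2*h (S(h, I) = 8 - ((h + I) + h) = 8 - ((I + h) + h) = 8 - (I + 2*h) = 8 + (-I - 2*h) = 8 - I - 2*h)
v(f) = 4 + f² + 6*f (v(f) = 2 + ((f² + 6*f) + 2) = 2 + (2 + f² + 6*f) = 4 + f² + 6*f)
T = 3/19 (T = (8 - 1*(-4) - 2*3)/38 = (8 + 4 - 6)*(1/38) = 6*(1/38) = 3/19 ≈ 0.15789)
-4*(v(r(3, -3)) + T) = -4*((4 + 3² + 6*3) + 3/19) = -4*((4 + 9 + 18) + 3/19) = -4*(31 + 3/19) = -4*592/19 = -2368/19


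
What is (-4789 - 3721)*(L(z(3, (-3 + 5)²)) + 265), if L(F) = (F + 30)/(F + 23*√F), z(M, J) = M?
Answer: -592964035/263 - 1076515*√3/263 ≈ -2.2617e+6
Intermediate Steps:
L(F) = (30 + F)/(F + 23*√F)
(-4789 - 3721)*(L(z(3, (-3 + 5)²)) + 265) = (-4789 - 3721)*((30 + 3)/(3 + 23*√3) + 265) = -8510*(33/(3 + 23*√3) + 265) = -8510*(265 + 33/(3 + 23*√3)) = -2255150 - 280830/(3 + 23*√3)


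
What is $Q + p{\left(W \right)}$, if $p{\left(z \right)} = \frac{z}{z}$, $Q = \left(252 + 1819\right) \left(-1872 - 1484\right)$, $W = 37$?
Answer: $-6950275$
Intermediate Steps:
$Q = -6950276$ ($Q = 2071 \left(-3356\right) = -6950276$)
$p{\left(z \right)} = 1$
$Q + p{\left(W \right)} = -6950276 + 1 = -6950275$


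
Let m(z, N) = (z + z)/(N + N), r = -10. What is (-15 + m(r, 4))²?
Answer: 1225/4 ≈ 306.25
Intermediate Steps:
m(z, N) = z/N (m(z, N) = (2*z)/((2*N)) = (2*z)*(1/(2*N)) = z/N)
(-15 + m(r, 4))² = (-15 - 10/4)² = (-15 - 10*¼)² = (-15 - 5/2)² = (-35/2)² = 1225/4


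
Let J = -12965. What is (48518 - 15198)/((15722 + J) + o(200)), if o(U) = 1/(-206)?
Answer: 6863920/567941 ≈ 12.086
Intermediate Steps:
o(U) = -1/206
(48518 - 15198)/((15722 + J) + o(200)) = (48518 - 15198)/((15722 - 12965) - 1/206) = 33320/(2757 - 1/206) = 33320/(567941/206) = 33320*(206/567941) = 6863920/567941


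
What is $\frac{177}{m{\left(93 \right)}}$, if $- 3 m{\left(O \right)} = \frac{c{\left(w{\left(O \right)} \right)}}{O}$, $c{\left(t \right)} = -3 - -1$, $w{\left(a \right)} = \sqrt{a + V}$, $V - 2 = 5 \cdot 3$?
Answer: $\frac{49383}{2} \approx 24692.0$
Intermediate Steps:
$V = 17$ ($V = 2 + 5 \cdot 3 = 2 + 15 = 17$)
$w{\left(a \right)} = \sqrt{17 + a}$ ($w{\left(a \right)} = \sqrt{a + 17} = \sqrt{17 + a}$)
$c{\left(t \right)} = -2$ ($c{\left(t \right)} = -3 + 1 = -2$)
$m{\left(O \right)} = \frac{2}{3 O}$ ($m{\left(O \right)} = - \frac{\left(-2\right) \frac{1}{O}}{3} = \frac{2}{3 O}$)
$\frac{177}{m{\left(93 \right)}} = \frac{177}{\frac{2}{3} \cdot \frac{1}{93}} = \frac{177}{\frac{2}{279}} = 177 \cdot \frac{279}{2} = \frac{49383}{2}$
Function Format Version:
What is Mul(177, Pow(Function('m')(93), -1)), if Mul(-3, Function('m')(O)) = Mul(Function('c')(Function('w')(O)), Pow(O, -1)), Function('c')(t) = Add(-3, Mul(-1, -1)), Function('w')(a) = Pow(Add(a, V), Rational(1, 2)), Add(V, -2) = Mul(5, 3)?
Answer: Rational(49383, 2) ≈ 24692.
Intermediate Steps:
V = 17 (V = Add(2, Mul(5, 3)) = Add(2, 15) = 17)
Function('w')(a) = Pow(Add(17, a), Rational(1, 2)) (Function('w')(a) = Pow(Add(a, 17), Rational(1, 2)) = Pow(Add(17, a), Rational(1, 2)))
Function('c')(t) = -2 (Function('c')(t) = Add(-3, 1) = -2)
Function('m')(O) = Mul(Rational(2, 3), Pow(O, -1)) (Function('m')(O) = Mul(Rational(-1, 3), Mul(-2, Pow(O, -1))) = Mul(Rational(2, 3), Pow(O, -1)))
Mul(177, Pow(Function('m')(93), -1)) = Mul(177, Pow(Mul(Rational(2, 3), Pow(93, -1)), -1)) = Mul(177, Pow(Mul(Rational(2, 3), Rational(1, 93)), -1)) = Mul(177, Pow(Rational(2, 279), -1)) = Mul(177, Rational(279, 2)) = Rational(49383, 2)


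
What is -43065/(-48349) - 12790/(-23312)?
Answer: 811157495/563555944 ≈ 1.4394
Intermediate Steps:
-43065/(-48349) - 12790/(-23312) = -43065*(-1/48349) - 12790*(-1/23312) = 43065/48349 + 6395/11656 = 811157495/563555944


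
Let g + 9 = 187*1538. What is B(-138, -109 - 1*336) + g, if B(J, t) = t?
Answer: 287152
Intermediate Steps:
g = 287597 (g = -9 + 187*1538 = -9 + 287606 = 287597)
B(-138, -109 - 1*336) + g = (-109 - 1*336) + 287597 = (-109 - 336) + 287597 = -445 + 287597 = 287152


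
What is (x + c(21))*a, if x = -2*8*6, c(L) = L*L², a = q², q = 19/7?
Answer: 3308565/49 ≈ 67522.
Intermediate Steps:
q = 19/7 (q = 19*(⅐) = 19/7 ≈ 2.7143)
a = 361/49 (a = (19/7)² = 361/49 ≈ 7.3673)
c(L) = L³
x = -96 (x = -16*6 = -96)
(x + c(21))*a = (-96 + 21³)*(361/49) = (-96 + 9261)*(361/49) = 9165*(361/49) = 3308565/49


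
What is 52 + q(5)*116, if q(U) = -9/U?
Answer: -784/5 ≈ -156.80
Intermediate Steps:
52 + q(5)*116 = 52 - 9/5*116 = 52 - 1044/5 = -784/5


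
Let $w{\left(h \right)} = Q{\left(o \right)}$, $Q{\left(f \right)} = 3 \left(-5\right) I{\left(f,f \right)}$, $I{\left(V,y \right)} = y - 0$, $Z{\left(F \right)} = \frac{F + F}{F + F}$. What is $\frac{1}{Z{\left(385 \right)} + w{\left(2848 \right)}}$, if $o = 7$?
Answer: $- \frac{1}{104} \approx -0.0096154$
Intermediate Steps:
$Z{\left(F \right)} = 1$ ($Z{\left(F \right)} = \frac{2 F}{2 F} = 2 F \frac{1}{2 F} = 1$)
$I{\left(V,y \right)} = y$ ($I{\left(V,y \right)} = y + 0 = y$)
$Q{\left(f \right)} = - 15 f$ ($Q{\left(f \right)} = 3 \left(-5\right) f = - 15 f$)
$w{\left(h \right)} = -105$ ($w{\left(h \right)} = \left(-15\right) 7 = -105$)
$\frac{1}{Z{\left(385 \right)} + w{\left(2848 \right)}} = \frac{1}{1 - 105} = \frac{1}{-104} = - \frac{1}{104}$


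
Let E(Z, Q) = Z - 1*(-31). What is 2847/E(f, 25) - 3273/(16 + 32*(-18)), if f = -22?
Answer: 541259/1680 ≈ 322.18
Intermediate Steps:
E(Z, Q) = 31 + Z (E(Z, Q) = Z + 31 = 31 + Z)
2847/E(f, 25) - 3273/(16 + 32*(-18)) = 2847/(31 - 22) - 3273/(16 + 32*(-18)) = 2847/9 - 3273/(16 - 576) = 2847*(⅑) - 3273/(-560) = 949/3 - 3273*(-1/560) = 949/3 + 3273/560 = 541259/1680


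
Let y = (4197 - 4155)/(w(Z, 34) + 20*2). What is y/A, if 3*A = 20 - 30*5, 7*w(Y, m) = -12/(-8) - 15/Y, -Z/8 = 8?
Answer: -28224/1172015 ≈ -0.024082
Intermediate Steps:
Z = -64 (Z = -8*8 = -64)
w(Y, m) = 3/14 - 15/(7*Y) (w(Y, m) = (-12/(-8) - 15/Y)/7 = (-12*(-⅛) - 15/Y)/7 = (3/2 - 15/Y)/7 = 3/14 - 15/(7*Y))
A = -130/3 (A = (20 - 30*5)/3 = (20 - 150)/3 = (⅓)*(-130) = -130/3 ≈ -43.333)
y = 18816/18031 (y = (4197 - 4155)/((3/14)*(-10 - 64)/(-64) + 20*2) = 42/((3/14)*(-1/64)*(-74) + 40) = 42/(111/448 + 40) = 42/(18031/448) = 42*(448/18031) = 18816/18031 ≈ 1.0435)
y/A = 18816/(18031*(-130/3)) = (18816/18031)*(-3/130) = -28224/1172015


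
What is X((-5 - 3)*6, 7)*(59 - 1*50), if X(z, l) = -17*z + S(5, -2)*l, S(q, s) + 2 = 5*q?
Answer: 8793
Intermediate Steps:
S(q, s) = -2 + 5*q
X(z, l) = -17*z + 23*l (X(z, l) = -17*z + (-2 + 5*5)*l = -17*z + (-2 + 25)*l = -17*z + 23*l)
X((-5 - 3)*6, 7)*(59 - 1*50) = (-17*(-5 - 3)*6 + 23*7)*(59 - 1*50) = (-(-136)*6 + 161)*(59 - 50) = (-17*(-48) + 161)*9 = (816 + 161)*9 = 977*9 = 8793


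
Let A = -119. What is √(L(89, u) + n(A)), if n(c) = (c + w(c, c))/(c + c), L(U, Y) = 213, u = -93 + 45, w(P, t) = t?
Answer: √214 ≈ 14.629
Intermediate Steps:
u = -48
n(c) = 1 (n(c) = (c + c)/(c + c) = (2*c)/((2*c)) = (2*c)*(1/(2*c)) = 1)
√(L(89, u) + n(A)) = √(213 + 1) = √214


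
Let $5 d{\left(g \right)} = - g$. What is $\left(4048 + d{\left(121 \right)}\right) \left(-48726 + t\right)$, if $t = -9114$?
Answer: $-232736592$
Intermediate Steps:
$d{\left(g \right)} = - \frac{g}{5}$ ($d{\left(g \right)} = \frac{\left(-1\right) g}{5} = - \frac{g}{5}$)
$\left(4048 + d{\left(121 \right)}\right) \left(-48726 + t\right) = \left(4048 - \frac{121}{5}\right) \left(-48726 - 9114\right) = \left(4048 - \frac{121}{5}\right) \left(-57840\right) = \frac{20119}{5} \left(-57840\right) = -232736592$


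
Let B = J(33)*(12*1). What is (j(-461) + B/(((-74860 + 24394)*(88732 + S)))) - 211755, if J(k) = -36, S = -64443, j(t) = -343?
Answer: -43330514036270/204294779 ≈ -2.1210e+5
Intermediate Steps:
B = -432 ≈ -432.00
(j(-461) + B/(((-74860 + 24394)*(88732 + S)))) - 211755 = (-343 - 432*1/((-74860 + 24394)*(88732 - 64443))) - 211755 = (-343 - 432/((-50466*24289))) - 211755 = (-343 - 432/(-1225768674)) - 211755 = (-343 - 432*(-1/1225768674)) - 211755 = (-343 + 72/204294779) - 211755 = -70073109125/204294779 - 211755 = -43330514036270/204294779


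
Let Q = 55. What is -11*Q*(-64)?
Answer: 38720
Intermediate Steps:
-11*Q*(-64) = -11*55*(-64) = -605*(-64) = 38720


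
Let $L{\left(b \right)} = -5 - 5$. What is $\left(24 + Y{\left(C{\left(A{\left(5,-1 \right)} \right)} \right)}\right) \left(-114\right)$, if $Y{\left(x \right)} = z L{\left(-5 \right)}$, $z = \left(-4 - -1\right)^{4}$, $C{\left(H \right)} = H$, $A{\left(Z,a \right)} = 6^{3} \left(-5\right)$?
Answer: $89604$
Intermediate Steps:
$L{\left(b \right)} = -10$ ($L{\left(b \right)} = -5 - 5 = -10$)
$A{\left(Z,a \right)} = -1080$ ($A{\left(Z,a \right)} = 216 \left(-5\right) = -1080$)
$z = 81$ ($z = \left(-4 + 1\right)^{4} = \left(-3\right)^{4} = 81$)
$Y{\left(x \right)} = -810$ ($Y{\left(x \right)} = 81 \left(-10\right) = -810$)
$\left(24 + Y{\left(C{\left(A{\left(5,-1 \right)} \right)} \right)}\right) \left(-114\right) = \left(24 - 810\right) \left(-114\right) = \left(-786\right) \left(-114\right) = 89604$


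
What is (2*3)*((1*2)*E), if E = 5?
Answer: 60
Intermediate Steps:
(2*3)*((1*2)*E) = (2*3)*((1*2)*5) = 6*(2*5) = 6*10 = 60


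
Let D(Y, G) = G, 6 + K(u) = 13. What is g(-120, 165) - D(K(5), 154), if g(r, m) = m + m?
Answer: 176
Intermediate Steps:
K(u) = 7 (K(u) = -6 + 13 = 7)
g(r, m) = 2*m
g(-120, 165) - D(K(5), 154) = 2*165 - 1*154 = 330 - 154 = 176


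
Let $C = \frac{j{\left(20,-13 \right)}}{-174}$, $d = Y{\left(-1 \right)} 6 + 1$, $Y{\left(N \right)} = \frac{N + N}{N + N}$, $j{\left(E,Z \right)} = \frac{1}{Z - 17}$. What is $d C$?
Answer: $\frac{7}{5220} \approx 0.001341$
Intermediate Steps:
$j{\left(E,Z \right)} = \frac{1}{-17 + Z}$
$Y{\left(N \right)} = 1$ ($Y{\left(N \right)} = \frac{2 N}{2 N} = 2 N \frac{1}{2 N} = 1$)
$d = 7$ ($d = 1 \cdot 6 + 1 = 6 + 1 = 7$)
$C = \frac{1}{5220}$ ($C = \frac{1}{\left(-17 - 13\right) \left(-174\right)} = \frac{1}{-30} \left(- \frac{1}{174}\right) = \left(- \frac{1}{30}\right) \left(- \frac{1}{174}\right) = \frac{1}{5220} \approx 0.00019157$)
$d C = 7 \cdot \frac{1}{5220} = \frac{7}{5220}$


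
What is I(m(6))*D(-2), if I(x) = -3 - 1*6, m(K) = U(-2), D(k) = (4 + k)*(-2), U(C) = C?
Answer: 36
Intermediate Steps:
D(k) = -8 - 2*k
m(K) = -2
I(x) = -9 (I(x) = -3 - 6 = -9)
I(m(6))*D(-2) = -9*(-8 - 2*(-2)) = -9*(-8 + 4) = -9*(-4) = 36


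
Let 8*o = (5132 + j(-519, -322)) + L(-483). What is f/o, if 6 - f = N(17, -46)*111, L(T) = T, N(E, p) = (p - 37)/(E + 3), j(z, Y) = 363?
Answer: 9333/12530 ≈ 0.74485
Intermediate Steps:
N(E, p) = (-37 + p)/(3 + E)
f = 9333/20 (f = 6 - (-37 - 46)/(3 + 17)*111 = 6 - -83/20*111 = 6 - (1/20)*(-83)*111 = 6 - (-83)*111/20 = 6 - 1*(-9213/20) = 6 + 9213/20 = 9333/20 ≈ 466.65)
o = 1253/2 (o = ((5132 + 363) - 483)/8 = (5495 - 483)/8 = (⅛)*5012 = 1253/2 ≈ 626.50)
f/o = 9333/(20*(1253/2)) = (9333/20)*(2/1253) = 9333/12530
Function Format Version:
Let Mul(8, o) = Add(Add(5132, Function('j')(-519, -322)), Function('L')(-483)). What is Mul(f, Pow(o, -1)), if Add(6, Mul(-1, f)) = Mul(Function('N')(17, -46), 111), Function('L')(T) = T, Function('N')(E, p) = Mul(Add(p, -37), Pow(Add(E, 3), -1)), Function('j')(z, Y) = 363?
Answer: Rational(9333, 12530) ≈ 0.74485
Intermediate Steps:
Function('N')(E, p) = Mul(Pow(Add(3, E), -1), Add(-37, p)) (Function('N')(E, p) = Mul(Add(-37, p), Pow(Add(3, E), -1)) = Mul(Pow(Add(3, E), -1), Add(-37, p)))
f = Rational(9333, 20) (f = Add(6, Mul(-1, Mul(Mul(Pow(Add(3, 17), -1), Add(-37, -46)), 111))) = Add(6, Mul(-1, Mul(Mul(Pow(20, -1), -83), 111))) = Add(6, Mul(-1, Mul(Mul(Rational(1, 20), -83), 111))) = Add(6, Mul(-1, Mul(Rational(-83, 20), 111))) = Add(6, Mul(-1, Rational(-9213, 20))) = Add(6, Rational(9213, 20)) = Rational(9333, 20) ≈ 466.65)
o = Rational(1253, 2) (o = Mul(Rational(1, 8), Add(Add(5132, 363), -483)) = Mul(Rational(1, 8), Add(5495, -483)) = Mul(Rational(1, 8), 5012) = Rational(1253, 2) ≈ 626.50)
Mul(f, Pow(o, -1)) = Mul(Rational(9333, 20), Pow(Rational(1253, 2), -1)) = Mul(Rational(9333, 20), Rational(2, 1253)) = Rational(9333, 12530)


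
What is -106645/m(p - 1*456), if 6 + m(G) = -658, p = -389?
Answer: 106645/664 ≈ 160.61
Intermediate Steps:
m(G) = -664 (m(G) = -6 - 658 = -664)
-106645/m(p - 1*456) = -106645/(-664) = -106645*(-1/664) = 106645/664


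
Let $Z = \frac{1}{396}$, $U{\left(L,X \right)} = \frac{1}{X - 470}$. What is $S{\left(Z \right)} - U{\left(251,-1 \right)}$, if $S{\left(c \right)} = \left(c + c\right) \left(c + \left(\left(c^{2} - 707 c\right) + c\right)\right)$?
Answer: $- \frac{33481247}{4874782176} \approx -0.0068683$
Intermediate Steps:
$U{\left(L,X \right)} = \frac{1}{-470 + X}$
$Z = \frac{1}{396} \approx 0.0025253$
$S{\left(c \right)} = 2 c \left(c^{2} - 705 c\right)$ ($S{\left(c \right)} = 2 c \left(c + \left(c^{2} - 706 c\right)\right) = 2 c \left(c^{2} - 705 c\right)$)
$S{\left(Z \right)} - U{\left(251,-1 \right)} = \frac{2 \left(-705 + \frac{1}{396}\right)}{156816} - \frac{1}{-470 - 1} = 2 \cdot \frac{1}{156816} \left(- \frac{279179}{396}\right) - \frac{1}{-471} = - \frac{279179}{31049568} - - \frac{1}{471} = - \frac{279179}{31049568} + \frac{1}{471} = - \frac{33481247}{4874782176}$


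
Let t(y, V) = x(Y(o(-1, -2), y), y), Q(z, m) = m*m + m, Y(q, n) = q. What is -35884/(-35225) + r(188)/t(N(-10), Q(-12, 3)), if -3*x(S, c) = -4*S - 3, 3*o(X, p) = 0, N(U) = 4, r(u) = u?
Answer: 6658184/35225 ≈ 189.02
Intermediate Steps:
o(X, p) = 0 (o(X, p) = (1/3)*0 = 0)
Q(z, m) = m + m**2 (Q(z, m) = m**2 + m = m + m**2)
x(S, c) = 1 + 4*S/3 (x(S, c) = -(-4*S - 3)/3 = -(-3 - 4*S)/3 = 1 + 4*S/3)
t(y, V) = 1 (t(y, V) = 1 + (4/3)*0 = 1 + 0 = 1)
-35884/(-35225) + r(188)/t(N(-10), Q(-12, 3)) = -35884/(-35225) + 188/1 = -35884*(-1/35225) + 188*1 = 35884/35225 + 188 = 6658184/35225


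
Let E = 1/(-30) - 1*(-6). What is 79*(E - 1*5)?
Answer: 2291/30 ≈ 76.367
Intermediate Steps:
E = 179/30 (E = -1/30 + 6 = 179/30 ≈ 5.9667)
79*(E - 1*5) = 79*(179/30 - 1*5) = 79*(179/30 - 5) = 79*(29/30) = 2291/30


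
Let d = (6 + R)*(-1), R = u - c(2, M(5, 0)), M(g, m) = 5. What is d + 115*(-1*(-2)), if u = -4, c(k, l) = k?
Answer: 230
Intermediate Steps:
R = -6 (R = -4 - 1*2 = -4 - 2 = -6)
d = 0 (d = (6 - 6)*(-1) = 0*(-1) = 0)
d + 115*(-1*(-2)) = 0 + 115*(-1*(-2)) = 0 + 115*2 = 0 + 230 = 230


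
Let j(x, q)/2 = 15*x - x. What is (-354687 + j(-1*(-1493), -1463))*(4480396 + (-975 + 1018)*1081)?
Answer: -1416383482157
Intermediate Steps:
j(x, q) = 28*x (j(x, q) = 2*(15*x - x) = 2*(14*x) = 28*x)
(-354687 + j(-1*(-1493), -1463))*(4480396 + (-975 + 1018)*1081) = (-354687 + 28*(-1*(-1493)))*(4480396 + (-975 + 1018)*1081) = (-354687 + 28*1493)*(4480396 + 43*1081) = (-354687 + 41804)*(4480396 + 46483) = -312883*4526879 = -1416383482157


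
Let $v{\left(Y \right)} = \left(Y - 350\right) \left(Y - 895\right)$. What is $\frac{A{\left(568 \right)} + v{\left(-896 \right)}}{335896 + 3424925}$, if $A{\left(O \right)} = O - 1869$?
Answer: $\frac{2230285}{3760821} \approx 0.59303$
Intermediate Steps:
$A{\left(O \right)} = -1869 + O$
$v{\left(Y \right)} = \left(-895 + Y\right) \left(-350 + Y\right)$ ($v{\left(Y \right)} = \left(-350 + Y\right) \left(-895 + Y\right) = \left(-895 + Y\right) \left(-350 + Y\right)$)
$\frac{A{\left(568 \right)} + v{\left(-896 \right)}}{335896 + 3424925} = \frac{\left(-1869 + 568\right) + \left(313250 + \left(-896\right)^{2} - -1115520\right)}{335896 + 3424925} = \frac{-1301 + \left(313250 + 802816 + 1115520\right)}{3760821} = \left(-1301 + 2231586\right) \frac{1}{3760821} = 2230285 \cdot \frac{1}{3760821} = \frac{2230285}{3760821}$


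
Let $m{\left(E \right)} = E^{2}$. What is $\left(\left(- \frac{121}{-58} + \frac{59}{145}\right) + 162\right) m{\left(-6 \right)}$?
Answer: $\frac{858654}{145} \approx 5921.8$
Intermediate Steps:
$\left(\left(- \frac{121}{-58} + \frac{59}{145}\right) + 162\right) m{\left(-6 \right)} = \left(\left(- \frac{121}{-58} + \frac{59}{145}\right) + 162\right) \left(-6\right)^{2} = \left(\left(\left(-121\right) \left(- \frac{1}{58}\right) + 59 \cdot \frac{1}{145}\right) + 162\right) 36 = \left(\left(\frac{121}{58} + \frac{59}{145}\right) + 162\right) 36 = \left(\frac{723}{290} + 162\right) 36 = \frac{47703}{290} \cdot 36 = \frac{858654}{145}$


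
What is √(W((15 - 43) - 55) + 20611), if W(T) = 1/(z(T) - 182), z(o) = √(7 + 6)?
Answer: √(20611 - 1/(182 - √13)) ≈ 143.57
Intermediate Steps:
z(o) = √13
W(T) = 1/(-182 + √13) (W(T) = 1/(√13 - 182) = 1/(-182 + √13))
√(W((15 - 43) - 55) + 20611) = √((-14/2547 - √13/33111) + 20611) = √(52496203/2547 - √13/33111)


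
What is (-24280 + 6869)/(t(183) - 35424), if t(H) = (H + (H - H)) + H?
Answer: 17411/35058 ≈ 0.49663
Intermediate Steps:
t(H) = 2*H (t(H) = (H + 0) + H = H + H = 2*H)
(-24280 + 6869)/(t(183) - 35424) = (-24280 + 6869)/(2*183 - 35424) = -17411/(366 - 35424) = -17411/(-35058) = -17411*(-1/35058) = 17411/35058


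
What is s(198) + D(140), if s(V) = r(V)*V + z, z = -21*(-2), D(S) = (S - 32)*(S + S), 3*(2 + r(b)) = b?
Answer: 42954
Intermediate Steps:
r(b) = -2 + b/3
D(S) = 2*S*(-32 + S) (D(S) = (-32 + S)*(2*S) = 2*S*(-32 + S))
z = 42
s(V) = 42 + V*(-2 + V/3) (s(V) = (-2 + V/3)*V + 42 = V*(-2 + V/3) + 42 = 42 + V*(-2 + V/3))
s(198) + D(140) = (42 + (1/3)*198*(-6 + 198)) + 2*140*(-32 + 140) = (42 + (1/3)*198*192) + 2*140*108 = (42 + 12672) + 30240 = 12714 + 30240 = 42954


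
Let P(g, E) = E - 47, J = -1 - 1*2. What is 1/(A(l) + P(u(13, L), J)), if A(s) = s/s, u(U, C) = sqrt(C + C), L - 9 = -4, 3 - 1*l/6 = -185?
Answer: -1/49 ≈ -0.020408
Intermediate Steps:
l = 1128 (l = 18 - 6*(-185) = 18 + 1110 = 1128)
L = 5 (L = 9 - 4 = 5)
u(U, C) = sqrt(2)*sqrt(C) (u(U, C) = sqrt(2*C) = sqrt(2)*sqrt(C))
A(s) = 1
J = -3 (J = -1 - 2 = -3)
P(g, E) = -47 + E
1/(A(l) + P(u(13, L), J)) = 1/(1 + (-47 - 3)) = 1/(1 - 50) = 1/(-49) = -1/49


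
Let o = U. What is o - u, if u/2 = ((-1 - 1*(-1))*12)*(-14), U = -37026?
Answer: -37026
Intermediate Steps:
o = -37026
u = 0 (u = 2*(((-1 - 1*(-1))*12)*(-14)) = 2*(((-1 + 1)*12)*(-14)) = 2*((0*12)*(-14)) = 2*(0*(-14)) = 2*0 = 0)
o - u = -37026 - 1*0 = -37026 + 0 = -37026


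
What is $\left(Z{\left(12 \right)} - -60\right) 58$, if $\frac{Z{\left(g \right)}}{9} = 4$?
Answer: $5568$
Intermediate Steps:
$Z{\left(g \right)} = 36$ ($Z{\left(g \right)} = 9 \cdot 4 = 36$)
$\left(Z{\left(12 \right)} - -60\right) 58 = \left(36 - -60\right) 58 = \left(36 + \left(-8 + 68\right)\right) 58 = \left(36 + 60\right) 58 = 96 \cdot 58 = 5568$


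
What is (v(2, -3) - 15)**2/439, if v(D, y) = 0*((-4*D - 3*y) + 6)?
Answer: 225/439 ≈ 0.51253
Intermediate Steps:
v(D, y) = 0 (v(D, y) = 0*(6 - 4*D - 3*y) = 0)
(v(2, -3) - 15)**2/439 = (0 - 15)**2/439 = (-15)**2*(1/439) = 225*(1/439) = 225/439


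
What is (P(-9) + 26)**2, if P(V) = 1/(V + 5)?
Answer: 10609/16 ≈ 663.06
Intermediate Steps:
P(V) = 1/(5 + V)
(P(-9) + 26)**2 = (1/(5 - 9) + 26)**2 = (1/(-4) + 26)**2 = (-1/4 + 26)**2 = (103/4)**2 = 10609/16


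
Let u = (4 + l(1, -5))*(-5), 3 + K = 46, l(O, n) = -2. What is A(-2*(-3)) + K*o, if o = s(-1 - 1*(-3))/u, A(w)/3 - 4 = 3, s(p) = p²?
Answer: 19/5 ≈ 3.8000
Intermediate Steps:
A(w) = 21 (A(w) = 12 + 3*3 = 12 + 9 = 21)
K = 43 (K = -3 + 46 = 43)
u = -10 (u = (4 - 2)*(-5) = 2*(-5) = -10)
o = -⅖ (o = (-1 - 1*(-3))²/(-10) = (-1 + 3)²*(-⅒) = 2²*(-⅒) = 4*(-⅒) = -⅖ ≈ -0.40000)
A(-2*(-3)) + K*o = 21 + 43*(-⅖) = 21 - 86/5 = 19/5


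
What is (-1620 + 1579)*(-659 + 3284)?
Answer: -107625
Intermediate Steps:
(-1620 + 1579)*(-659 + 3284) = -41*2625 = -107625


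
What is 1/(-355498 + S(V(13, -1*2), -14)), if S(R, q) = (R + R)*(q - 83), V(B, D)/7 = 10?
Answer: -1/369078 ≈ -2.7095e-6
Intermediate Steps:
V(B, D) = 70 (V(B, D) = 7*10 = 70)
S(R, q) = 2*R*(-83 + q) (S(R, q) = (2*R)*(-83 + q) = 2*R*(-83 + q))
1/(-355498 + S(V(13, -1*2), -14)) = 1/(-355498 + 2*70*(-83 - 14)) = 1/(-355498 + 2*70*(-97)) = 1/(-355498 - 13580) = 1/(-369078) = -1/369078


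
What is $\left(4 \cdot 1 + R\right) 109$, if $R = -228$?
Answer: $-24416$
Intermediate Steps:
$\left(4 \cdot 1 + R\right) 109 = \left(4 \cdot 1 - 228\right) 109 = \left(4 - 228\right) 109 = \left(-224\right) 109 = -24416$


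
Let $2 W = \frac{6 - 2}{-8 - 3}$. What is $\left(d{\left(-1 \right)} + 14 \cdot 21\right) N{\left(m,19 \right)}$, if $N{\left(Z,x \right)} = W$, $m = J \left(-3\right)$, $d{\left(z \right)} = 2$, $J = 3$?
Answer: $- \frac{592}{11} \approx -53.818$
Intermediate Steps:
$W = - \frac{2}{11}$ ($W = \frac{\left(6 - 2\right) \frac{1}{-8 - 3}}{2} = \frac{4 \frac{1}{-11}}{2} = \frac{4 \left(- \frac{1}{11}\right)}{2} = \frac{1}{2} \left(- \frac{4}{11}\right) = - \frac{2}{11} \approx -0.18182$)
$m = -9$ ($m = 3 \left(-3\right) = -9$)
$N{\left(Z,x \right)} = - \frac{2}{11}$
$\left(d{\left(-1 \right)} + 14 \cdot 21\right) N{\left(m,19 \right)} = \left(2 + 14 \cdot 21\right) \left(- \frac{2}{11}\right) = \left(2 + 294\right) \left(- \frac{2}{11}\right) = 296 \left(- \frac{2}{11}\right) = - \frac{592}{11}$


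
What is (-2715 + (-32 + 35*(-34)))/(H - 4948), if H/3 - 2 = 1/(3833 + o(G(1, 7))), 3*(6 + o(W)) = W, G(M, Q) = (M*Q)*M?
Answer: 45228256/56773687 ≈ 0.79664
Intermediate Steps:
G(M, Q) = Q*M²
o(W) = -6 + W/3
H = 68937/11488 (H = 6 + 3/(3833 + (-6 + (7*1²)/3)) = 6 + 3/(3833 + (-6 + (7*1)/3)) = 6 + 3/(3833 + (-6 + (⅓)*7)) = 6 + 3/(3833 + (-6 + 7/3)) = 6 + 3/(3833 - 11/3) = 6 + 3/(11488/3) = 6 + 3*(3/11488) = 6 + 9/11488 = 68937/11488 ≈ 6.0008)
(-2715 + (-32 + 35*(-34)))/(H - 4948) = (-2715 + (-32 + 35*(-34)))/(68937/11488 - 4948) = (-2715 + (-32 - 1190))/(-56773687/11488) = (-2715 - 1222)*(-11488/56773687) = -3937*(-11488/56773687) = 45228256/56773687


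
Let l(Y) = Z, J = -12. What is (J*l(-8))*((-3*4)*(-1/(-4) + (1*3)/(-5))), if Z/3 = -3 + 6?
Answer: -2268/5 ≈ -453.60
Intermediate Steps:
Z = 9 (Z = 3*(-3 + 6) = 3*3 = 9)
l(Y) = 9
(J*l(-8))*((-3*4)*(-1/(-4) + (1*3)/(-5))) = (-12*9)*((-3*4)*(-1/(-4) + (1*3)/(-5))) = -(-1296)*(-1*(-¼) + 3*(-⅕)) = -(-1296)*(¼ - ⅗) = -(-1296)*(-7)/20 = -108*21/5 = -2268/5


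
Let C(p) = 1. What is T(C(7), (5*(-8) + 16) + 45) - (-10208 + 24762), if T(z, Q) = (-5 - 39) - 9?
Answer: -14607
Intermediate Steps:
T(z, Q) = -53 (T(z, Q) = -44 - 9 = -53)
T(C(7), (5*(-8) + 16) + 45) - (-10208 + 24762) = -53 - (-10208 + 24762) = -53 - 1*14554 = -53 - 14554 = -14607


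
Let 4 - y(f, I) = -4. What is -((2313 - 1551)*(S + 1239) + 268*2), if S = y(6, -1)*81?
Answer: -1438430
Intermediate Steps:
y(f, I) = 8 (y(f, I) = 4 - 1*(-4) = 4 + 4 = 8)
S = 648 (S = 8*81 = 648)
-((2313 - 1551)*(S + 1239) + 268*2) = -((2313 - 1551)*(648 + 1239) + 268*2) = -(762*1887 + 536) = -(1437894 + 536) = -1*1438430 = -1438430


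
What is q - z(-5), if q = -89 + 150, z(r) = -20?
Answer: 81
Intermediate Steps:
q = 61
q - z(-5) = 61 - 1*(-20) = 61 + 20 = 81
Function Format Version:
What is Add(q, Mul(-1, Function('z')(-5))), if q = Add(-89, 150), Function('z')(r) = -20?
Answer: 81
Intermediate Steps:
q = 61
Add(q, Mul(-1, Function('z')(-5))) = Add(61, Mul(-1, -20)) = Add(61, 20) = 81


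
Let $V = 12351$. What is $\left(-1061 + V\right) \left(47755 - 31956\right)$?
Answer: $178370710$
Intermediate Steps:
$\left(-1061 + V\right) \left(47755 - 31956\right) = \left(-1061 + 12351\right) \left(47755 - 31956\right) = 11290 \cdot 15799 = 178370710$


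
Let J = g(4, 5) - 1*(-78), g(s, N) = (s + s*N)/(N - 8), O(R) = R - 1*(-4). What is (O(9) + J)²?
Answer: 6889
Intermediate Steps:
O(R) = 4 + R (O(R) = R + 4 = 4 + R)
g(s, N) = (s + N*s)/(-8 + N)
J = 70 (J = 4*(1 + 5)/(-8 + 5) - 1*(-78) = 4*6/(-3) + 78 = 4*(-⅓)*6 + 78 = -8 + 78 = 70)
(O(9) + J)² = ((4 + 9) + 70)² = (13 + 70)² = 83² = 6889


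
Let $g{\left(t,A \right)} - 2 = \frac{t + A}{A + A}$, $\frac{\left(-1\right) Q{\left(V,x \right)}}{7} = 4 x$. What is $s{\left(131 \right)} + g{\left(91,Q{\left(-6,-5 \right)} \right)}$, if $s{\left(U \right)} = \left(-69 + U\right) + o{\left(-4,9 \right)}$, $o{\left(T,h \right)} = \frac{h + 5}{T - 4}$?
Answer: $\frac{2523}{40} \approx 63.075$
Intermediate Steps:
$Q{\left(V,x \right)} = - 28 x$ ($Q{\left(V,x \right)} = - 7 \cdot 4 x = - 28 x$)
$o{\left(T,h \right)} = \frac{5 + h}{-4 + T}$
$s{\left(U \right)} = - \frac{283}{4} + U$ ($s{\left(U \right)} = \left(-69 + U\right) + \frac{5 + 9}{-4 - 4} = \left(-69 + U\right) + \frac{1}{-8} \cdot 14 = \left(-69 + U\right) - \frac{7}{4} = - \frac{283}{4} + U$)
$g{\left(t,A \right)} = 2 + \frac{A + t}{2 A}$ ($g{\left(t,A \right)} = 2 + \frac{t + A}{A + A} = 2 + \frac{A + t}{2 A}$)
$s{\left(131 \right)} + g{\left(91,Q{\left(-6,-5 \right)} \right)} = \left(- \frac{283}{4} + 131\right) + \frac{91 + 5 \left(\left(-28\right) \left(-5\right)\right)}{2 \left(\left(-28\right) \left(-5\right)\right)} = \frac{241}{4} + \frac{91 + 5 \cdot 140}{2 \cdot 140} = \frac{241}{4} + \frac{1}{2} \cdot \frac{1}{140} \left(91 + 700\right) = \frac{241}{4} + \frac{1}{2} \cdot \frac{1}{140} \cdot 791 = \frac{241}{4} + \frac{113}{40} = \frac{2523}{40}$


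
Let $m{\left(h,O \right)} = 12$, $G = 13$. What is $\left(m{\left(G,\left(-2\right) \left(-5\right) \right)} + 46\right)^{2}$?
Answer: $3364$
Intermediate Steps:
$\left(m{\left(G,\left(-2\right) \left(-5\right) \right)} + 46\right)^{2} = \left(12 + 46\right)^{2} = 58^{2} = 3364$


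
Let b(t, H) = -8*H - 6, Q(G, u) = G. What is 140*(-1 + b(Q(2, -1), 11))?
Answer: -13300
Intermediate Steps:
b(t, H) = -6 - 8*H
140*(-1 + b(Q(2, -1), 11)) = 140*(-1 + (-6 - 8*11)) = 140*(-1 + (-6 - 88)) = 140*(-1 - 94) = 140*(-95) = -13300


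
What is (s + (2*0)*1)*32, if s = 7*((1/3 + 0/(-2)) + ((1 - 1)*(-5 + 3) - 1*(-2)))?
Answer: 1568/3 ≈ 522.67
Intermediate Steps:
s = 49/3 (s = 7*((1*(⅓) + 0*(-½)) + (0*(-2) + 2)) = 7*((⅓ + 0) + (0 + 2)) = 7*(⅓ + 2) = 7*(7/3) = 49/3 ≈ 16.333)
(s + (2*0)*1)*32 = (49/3 + (2*0)*1)*32 = (49/3 + 0*1)*32 = (49/3 + 0)*32 = (49/3)*32 = 1568/3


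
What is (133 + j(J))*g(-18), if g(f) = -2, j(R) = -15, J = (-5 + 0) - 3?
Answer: -236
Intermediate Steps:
J = -8 (J = -5 - 3 = -8)
(133 + j(J))*g(-18) = (133 - 15)*(-2) = 118*(-2) = -236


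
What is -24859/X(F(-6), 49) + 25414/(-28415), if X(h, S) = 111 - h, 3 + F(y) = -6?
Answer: -141883633/681960 ≈ -208.05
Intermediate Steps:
F(y) = -9 (F(y) = -3 - 6 = -9)
-24859/X(F(-6), 49) + 25414/(-28415) = -24859/(111 - 1*(-9)) + 25414/(-28415) = -24859/(111 + 9) + 25414*(-1/28415) = -24859/120 - 25414/28415 = -141883633/681960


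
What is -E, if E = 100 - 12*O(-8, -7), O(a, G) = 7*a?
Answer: -772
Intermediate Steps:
E = 772 (E = 100 - 84*(-8) = 100 - 12*(-56) = 100 + 672 = 772)
-E = -1*772 = -772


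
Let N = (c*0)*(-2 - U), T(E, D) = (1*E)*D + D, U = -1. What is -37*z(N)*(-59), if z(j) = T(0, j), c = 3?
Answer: 0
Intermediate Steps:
T(E, D) = D + D*E (T(E, D) = E*D + D = D*E + D = D + D*E)
N = 0 (N = (3*0)*(-2 - 1*(-1)) = 0*(-2 + 1) = 0*(-1) = 0)
z(j) = j (z(j) = j*(1 + 0) = j*1 = j)
-37*z(N)*(-59) = -37*0*(-59) = 0*(-59) = 0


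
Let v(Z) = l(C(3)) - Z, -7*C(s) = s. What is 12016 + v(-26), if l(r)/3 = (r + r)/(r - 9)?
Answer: 132465/11 ≈ 12042.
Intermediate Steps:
C(s) = -s/7
l(r) = 6*r/(-9 + r) (l(r) = 3*((r + r)/(r - 9)) = 3*((2*r)/(-9 + r)) = 3*(2*r/(-9 + r)) = 6*r/(-9 + r))
v(Z) = 3/11 - Z (v(Z) = 6*(-⅐*3)/(-9 - ⅐*3) - Z = 6*(-3/7)/(-9 - 3/7) - Z = 6*(-3/7)/(-66/7) - Z = 6*(-3/7)*(-7/66) - Z = 3/11 - Z)
12016 + v(-26) = 12016 + (3/11 - 1*(-26)) = 12016 + (3/11 + 26) = 12016 + 289/11 = 132465/11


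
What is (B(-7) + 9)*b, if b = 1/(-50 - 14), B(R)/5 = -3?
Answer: 3/32 ≈ 0.093750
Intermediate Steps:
B(R) = -15 (B(R) = 5*(-3) = -15)
b = -1/64 (b = 1/(-64) = -1/64 ≈ -0.015625)
(B(-7) + 9)*b = (-15 + 9)*(-1/64) = -6*(-1/64) = 3/32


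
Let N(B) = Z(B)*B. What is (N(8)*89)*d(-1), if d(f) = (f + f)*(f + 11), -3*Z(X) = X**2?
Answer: 911360/3 ≈ 3.0379e+5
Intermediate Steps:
Z(X) = -X**2/3
N(B) = -B**3/3 (N(B) = (-B**2/3)*B = -B**3/3)
d(f) = 2*f*(11 + f) (d(f) = (2*f)*(11 + f) = 2*f*(11 + f))
(N(8)*89)*d(-1) = (-1/3*8**3*89)*(2*(-1)*(11 - 1)) = (-1/3*512*89)*(2*(-1)*10) = -512/3*89*(-20) = -45568/3*(-20) = 911360/3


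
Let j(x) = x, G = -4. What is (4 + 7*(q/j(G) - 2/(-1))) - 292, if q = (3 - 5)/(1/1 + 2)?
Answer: -1637/6 ≈ -272.83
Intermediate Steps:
q = -2/3 (q = -2/(1 + 2) = -2/3 ≈ -0.66667)
(4 + 7*(q/j(G) - 2/(-1))) - 292 = (4 + 7*(-2/3/(-4) - 2/(-1))) - 292 = (4 + 7*(-2/3*(-1/4) - 2*(-1))) - 292 = (4 + 7*(1/6 + 2)) - 292 = (4 + 7*(13/6)) - 292 = (4 + 91/6) - 292 = 115/6 - 292 = -1637/6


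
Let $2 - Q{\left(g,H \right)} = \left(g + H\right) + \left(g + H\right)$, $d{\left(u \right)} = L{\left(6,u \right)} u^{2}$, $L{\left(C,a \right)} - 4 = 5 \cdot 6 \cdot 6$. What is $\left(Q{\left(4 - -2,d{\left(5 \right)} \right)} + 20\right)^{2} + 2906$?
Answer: $84459006$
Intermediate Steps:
$L{\left(C,a \right)} = 184$ ($L{\left(C,a \right)} = 4 + 5 \cdot 6 \cdot 6 = 4 + 30 \cdot 6 = 4 + 180 = 184$)
$d{\left(u \right)} = 184 u^{2}$
$Q{\left(g,H \right)} = 2 - 2 H - 2 g$ ($Q{\left(g,H \right)} = 2 - \left(\left(g + H\right) + \left(g + H\right)\right) = 2 - \left(\left(H + g\right) + \left(H + g\right)\right) = 2 - \left(2 H + 2 g\right) = 2 - 2 H - 2 g$)
$\left(Q{\left(4 - -2,d{\left(5 \right)} \right)} + 20\right)^{2} + 2906 = \left(\left(2 - 2 \cdot 184 \cdot 5^{2} - 2 \left(4 - -2\right)\right) + 20\right)^{2} + 2906 = \left(\left(2 - 2 \cdot 184 \cdot 25 - 2 \left(4 + 2\right)\right) + 20\right)^{2} + 2906 = \left(\left(2 - 9200 - 12\right) + 20\right)^{2} + 2906 = \left(-9210 + 20\right)^{2} + 2906 = \left(-9190\right)^{2} + 2906 = 84456100 + 2906 = 84459006$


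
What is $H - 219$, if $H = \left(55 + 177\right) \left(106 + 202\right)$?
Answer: $71237$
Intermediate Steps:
$H = 71456$ ($H = 232 \cdot 308 = 71456$)
$H - 219 = 71456 - 219 = 71237$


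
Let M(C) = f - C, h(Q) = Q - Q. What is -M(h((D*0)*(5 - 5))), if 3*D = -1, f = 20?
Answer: -20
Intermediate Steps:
D = -1/3 (D = (1/3)*(-1) = -1/3 ≈ -0.33333)
h(Q) = 0
M(C) = 20 - C
-M(h((D*0)*(5 - 5))) = -(20 - 1*0) = -(20 + 0) = -1*20 = -20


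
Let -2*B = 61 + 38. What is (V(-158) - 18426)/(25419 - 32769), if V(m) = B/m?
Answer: 1940839/774200 ≈ 2.5069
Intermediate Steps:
B = -99/2 (B = -(61 + 38)/2 = -½*99 = -99/2 ≈ -49.500)
V(m) = -99/(2*m)
(V(-158) - 18426)/(25419 - 32769) = (-99/2/(-158) - 18426)/(25419 - 32769) = (-99/2*(-1/158) - 18426)/(-7350) = (99/316 - 18426)*(-1/7350) = -5822517/316*(-1/7350) = 1940839/774200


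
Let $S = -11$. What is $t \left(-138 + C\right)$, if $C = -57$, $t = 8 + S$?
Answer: $585$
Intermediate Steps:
$t = -3$ ($t = 8 - 11 = -3$)
$t \left(-138 + C\right) = - 3 \left(-138 - 57\right) = \left(-3\right) \left(-195\right) = 585$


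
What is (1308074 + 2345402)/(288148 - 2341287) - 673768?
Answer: -1383343011228/2053139 ≈ -6.7377e+5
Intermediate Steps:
(1308074 + 2345402)/(288148 - 2341287) - 673768 = 3653476/(-2053139) - 673768 = 3653476*(-1/2053139) - 673768 = -3653476/2053139 - 673768 = -1383343011228/2053139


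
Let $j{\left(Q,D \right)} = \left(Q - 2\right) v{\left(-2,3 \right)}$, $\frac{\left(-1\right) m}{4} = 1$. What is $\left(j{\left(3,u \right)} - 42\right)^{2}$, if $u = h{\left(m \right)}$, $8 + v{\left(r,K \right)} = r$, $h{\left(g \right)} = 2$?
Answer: $2704$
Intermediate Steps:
$m = -4$ ($m = \left(-4\right) 1 = -4$)
$v{\left(r,K \right)} = -8 + r$
$u = 2$
$j{\left(Q,D \right)} = 20 - 10 Q$ ($j{\left(Q,D \right)} = \left(Q - 2\right) \left(-8 - 2\right) = \left(-2 + Q\right) \left(-10\right) = 20 - 10 Q$)
$\left(j{\left(3,u \right)} - 42\right)^{2} = \left(\left(20 - 30\right) - 42\right)^{2} = \left(-10 - 42\right)^{2} = \left(-52\right)^{2} = 2704$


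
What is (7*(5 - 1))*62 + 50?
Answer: 1786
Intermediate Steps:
(7*(5 - 1))*62 + 50 = (7*4)*62 + 50 = 28*62 + 50 = 1736 + 50 = 1786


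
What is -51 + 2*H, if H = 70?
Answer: 89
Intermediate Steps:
-51 + 2*H = -51 + 2*70 = -51 + 140 = 89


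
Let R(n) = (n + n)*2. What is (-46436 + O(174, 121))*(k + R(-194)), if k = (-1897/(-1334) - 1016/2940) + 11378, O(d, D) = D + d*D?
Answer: -262618671899579/980490 ≈ -2.6784e+8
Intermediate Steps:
O(d, D) = D + D*d
k = 11157070679/980490 (k = (-1897*(-1/1334) - 1016*1/2940) + 11378 = (1897/1334 - 254/735) + 11378 = 1055459/980490 + 11378 = 11157070679/980490 ≈ 11379.)
R(n) = 4*n (R(n) = (2*n)*2 = 4*n)
(-46436 + O(174, 121))*(k + R(-194)) = (-46436 + 121*(1 + 174))*(11157070679/980490 + 4*(-194)) = (-46436 + 121*175)*(11157070679/980490 - 776) = (-46436 + 21175)*(10396210439/980490) = -25261*10396210439/980490 = -262618671899579/980490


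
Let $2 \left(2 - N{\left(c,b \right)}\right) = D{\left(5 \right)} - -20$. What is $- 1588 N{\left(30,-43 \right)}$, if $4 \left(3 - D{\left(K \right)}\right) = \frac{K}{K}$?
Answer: $\frac{29775}{2} \approx 14888.0$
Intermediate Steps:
$D{\left(K \right)} = \frac{11}{4}$ ($D{\left(K \right)} = 3 - \frac{K \frac{1}{K}}{4} = 3 - \frac{1}{4} = \frac{11}{4}$)
$N{\left(c,b \right)} = - \frac{75}{8}$ ($N{\left(c,b \right)} = 2 - \frac{\frac{11}{4} - -20}{2} = 2 - \frac{\frac{11}{4} + 20}{2} = 2 - \frac{91}{8} = - \frac{75}{8}$)
$- 1588 N{\left(30,-43 \right)} = \left(-1588\right) \left(- \frac{75}{8}\right) = \frac{29775}{2}$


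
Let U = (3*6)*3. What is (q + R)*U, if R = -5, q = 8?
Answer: 162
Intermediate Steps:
U = 54 (U = 18*3 = 54)
(q + R)*U = (8 - 5)*54 = 3*54 = 162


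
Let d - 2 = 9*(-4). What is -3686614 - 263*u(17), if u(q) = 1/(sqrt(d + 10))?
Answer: -3686614 + 263*I*sqrt(6)/12 ≈ -3.6866e+6 + 53.685*I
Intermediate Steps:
d = -34 (d = 2 + 9*(-4) = 2 - 36 = -34)
u(q) = -I*sqrt(6)/12 (u(q) = 1/(sqrt(-34 + 10)) = 1/(sqrt(-24)) = 1/(2*I*sqrt(6)) = -I*sqrt(6)/12)
-3686614 - 263*u(17) = -3686614 - (-263)*I*sqrt(6)/12 = -3686614 + 263*I*sqrt(6)/12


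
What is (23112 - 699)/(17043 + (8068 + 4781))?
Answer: 7471/9964 ≈ 0.74980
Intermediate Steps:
(23112 - 699)/(17043 + (8068 + 4781)) = 22413/(17043 + 12849) = 22413/29892 = 22413*(1/29892) = 7471/9964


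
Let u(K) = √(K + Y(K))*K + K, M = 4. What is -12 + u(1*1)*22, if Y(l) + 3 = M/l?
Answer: 10 + 22*√2 ≈ 41.113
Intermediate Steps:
Y(l) = -3 + 4/l
u(K) = K + K*√(-3 + K + 4/K) (u(K) = √(K + (-3 + 4/K))*K + K = √(-3 + K + 4/K)*K + K = K*√(-3 + K + 4/K) + K = K + K*√(-3 + K + 4/K))
-12 + u(1*1)*22 = -12 + ((1*1)*(1 + √(-3 + 1*1 + 4/((1*1)))))*22 = -12 + (1*(1 + √(-3 + 1 + 4/1)))*22 = -12 + (1*(1 + √(-3 + 1 + 4*1)))*22 = -12 + (1*(1 + √(-3 + 1 + 4)))*22 = -12 + (1*(1 + √2))*22 = -12 + (1 + √2)*22 = -12 + (22 + 22*√2) = 10 + 22*√2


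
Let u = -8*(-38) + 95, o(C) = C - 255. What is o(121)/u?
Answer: -134/399 ≈ -0.33584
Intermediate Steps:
o(C) = -255 + C
u = 399 (u = 304 + 95 = 399)
o(121)/u = (-255 + 121)/399 = -134*1/399 = -134/399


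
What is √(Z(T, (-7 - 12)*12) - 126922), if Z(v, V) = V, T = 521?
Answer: 5*I*√5086 ≈ 356.58*I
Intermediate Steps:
√(Z(T, (-7 - 12)*12) - 126922) = √((-7 - 12)*12 - 126922) = √(-19*12 - 126922) = √(-228 - 126922) = √(-127150) = 5*I*√5086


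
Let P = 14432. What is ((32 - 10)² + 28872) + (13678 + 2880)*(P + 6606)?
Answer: 348376560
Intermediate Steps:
((32 - 10)² + 28872) + (13678 + 2880)*(P + 6606) = ((32 - 10)² + 28872) + (13678 + 2880)*(14432 + 6606) = (22² + 28872) + 16558*21038 = (484 + 28872) + 348347204 = 29356 + 348347204 = 348376560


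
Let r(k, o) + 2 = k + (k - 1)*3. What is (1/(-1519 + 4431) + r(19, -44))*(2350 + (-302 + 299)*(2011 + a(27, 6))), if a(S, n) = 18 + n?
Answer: -776357515/2912 ≈ -2.6661e+5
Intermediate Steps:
r(k, o) = -5 + 4*k (r(k, o) = -2 + (k + (k - 1)*3) = -2 + (k + (-1 + k)*3) = -2 + (k + (-3 + 3*k)) = -2 + (-3 + 4*k) = -5 + 4*k)
(1/(-1519 + 4431) + r(19, -44))*(2350 + (-302 + 299)*(2011 + a(27, 6))) = (1/(-1519 + 4431) + (-5 + 4*19))*(2350 + (-302 + 299)*(2011 + (18 + 6))) = (1/2912 + (-5 + 76))*(2350 - 3*(2011 + 24)) = (1/2912 + 71)*(2350 - 3*2035) = 206753*(2350 - 6105)/2912 = (206753/2912)*(-3755) = -776357515/2912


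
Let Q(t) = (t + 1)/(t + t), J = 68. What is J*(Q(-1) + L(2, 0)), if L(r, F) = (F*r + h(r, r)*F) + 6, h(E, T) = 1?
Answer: 408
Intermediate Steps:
Q(t) = (1 + t)/(2*t) (Q(t) = (1 + t)/((2*t)) = (1 + t)*(1/(2*t)) = (1 + t)/(2*t))
L(r, F) = 6 + F + F*r (L(r, F) = (F*r + 1*F) + 6 = (F*r + F) + 6 = (F + F*r) + 6 = 6 + F + F*r)
J*(Q(-1) + L(2, 0)) = 68*((½)*(1 - 1)/(-1) + (6 + 0 + 0*2)) = 68*((½)*(-1)*0 + (6 + 0 + 0)) = 68*(0 + 6) = 68*6 = 408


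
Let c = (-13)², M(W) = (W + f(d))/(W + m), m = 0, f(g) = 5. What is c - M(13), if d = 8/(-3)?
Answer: 2179/13 ≈ 167.62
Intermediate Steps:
d = -8/3 (d = 8*(-⅓) = -8/3 ≈ -2.6667)
M(W) = (5 + W)/W (M(W) = (W + 5)/(W + 0) = (5 + W)/W)
c = 169
c - M(13) = 169 - (5 + 13)/13 = 169 - 18/13 = 2179/13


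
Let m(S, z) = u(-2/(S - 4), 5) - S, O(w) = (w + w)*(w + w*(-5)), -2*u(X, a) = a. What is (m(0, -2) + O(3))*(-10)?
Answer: 745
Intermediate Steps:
u(X, a) = -a/2
O(w) = -8*w**2 (O(w) = (2*w)*(w - 5*w) = (2*w)*(-4*w) = -8*w**2)
m(S, z) = -5/2 - S (m(S, z) = -1/2*5 - S = -5/2 - S)
(m(0, -2) + O(3))*(-10) = ((-5/2 - 1*0) - 8*3**2)*(-10) = ((-5/2 + 0) - 8*9)*(-10) = (-5/2 - 72)*(-10) = -149/2*(-10) = 745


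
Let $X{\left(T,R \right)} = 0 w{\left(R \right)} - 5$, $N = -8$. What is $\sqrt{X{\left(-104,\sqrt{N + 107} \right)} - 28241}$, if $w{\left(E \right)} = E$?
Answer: $i \sqrt{28246} \approx 168.07 i$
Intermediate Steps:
$X{\left(T,R \right)} = -5$ ($X{\left(T,R \right)} = 0 R - 5 = 0 - 5 = -5$)
$\sqrt{X{\left(-104,\sqrt{N + 107} \right)} - 28241} = \sqrt{-5 - 28241} = \sqrt{-28246} = i \sqrt{28246}$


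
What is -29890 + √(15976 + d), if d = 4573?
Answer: -29890 + √20549 ≈ -29747.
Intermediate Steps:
-29890 + √(15976 + d) = -29890 + √(15976 + 4573) = -29890 + √20549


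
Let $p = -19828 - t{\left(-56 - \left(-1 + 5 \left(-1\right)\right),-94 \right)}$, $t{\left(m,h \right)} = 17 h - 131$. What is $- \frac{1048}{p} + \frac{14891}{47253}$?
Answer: $\frac{106344451}{285077349} \approx 0.37304$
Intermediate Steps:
$t{\left(m,h \right)} = -131 + 17 h$
$p = -18099$ ($p = -19828 - \left(-131 + 17 \left(-94\right)\right) = -19828 - \left(-131 - 1598\right) = -19828 - -1729 = -19828 + 1729 = -18099$)
$- \frac{1048}{p} + \frac{14891}{47253} = - \frac{1048}{-18099} + \frac{14891}{47253} = \left(-1048\right) \left(- \frac{1}{18099}\right) + 14891 \cdot \frac{1}{47253} = \frac{1048}{18099} + \frac{14891}{47253} = \frac{106344451}{285077349}$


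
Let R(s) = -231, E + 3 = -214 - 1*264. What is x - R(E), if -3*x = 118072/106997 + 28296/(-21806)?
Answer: 808672140203/3499764873 ≈ 231.06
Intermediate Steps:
E = -481 (E = -3 + (-214 - 1*264) = -3 + (-214 - 264) = -3 - 478 = -481)
x = 226454540/3499764873 (x = -(118072/106997 + 28296/(-21806))/3 = -(118072*(1/106997) + 28296*(-1/21806))/3 = -(118072/106997 - 14148/10903)/3 = -⅓*(-226454540/1166588291) = 226454540/3499764873 ≈ 0.064706)
x - R(E) = 226454540/3499764873 - 1*(-231) = 226454540/3499764873 + 231 = 808672140203/3499764873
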